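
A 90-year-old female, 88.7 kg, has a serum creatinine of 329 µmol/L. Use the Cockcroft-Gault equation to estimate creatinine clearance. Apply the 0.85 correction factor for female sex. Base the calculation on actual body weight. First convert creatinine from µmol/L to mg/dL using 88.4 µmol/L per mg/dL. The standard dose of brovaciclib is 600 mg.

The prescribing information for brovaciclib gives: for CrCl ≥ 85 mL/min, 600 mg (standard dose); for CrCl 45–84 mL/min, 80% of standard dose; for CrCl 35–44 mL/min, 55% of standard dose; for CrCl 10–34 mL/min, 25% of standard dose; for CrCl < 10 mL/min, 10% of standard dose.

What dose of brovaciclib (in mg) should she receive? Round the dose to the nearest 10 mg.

150 mg

SCr = 329 / 88.4 = 3.722 mg/dL
CrCl = (140 − 90) × 88.7 / (72 × 3.722) × 0.85 = 4435.0 / 267.98 × 0.85 ≈ 14.1 mL/min
CrCl ≈ 14 mL/min → bracket 10–34 mL/min.
25% of 600 mg = 150 mg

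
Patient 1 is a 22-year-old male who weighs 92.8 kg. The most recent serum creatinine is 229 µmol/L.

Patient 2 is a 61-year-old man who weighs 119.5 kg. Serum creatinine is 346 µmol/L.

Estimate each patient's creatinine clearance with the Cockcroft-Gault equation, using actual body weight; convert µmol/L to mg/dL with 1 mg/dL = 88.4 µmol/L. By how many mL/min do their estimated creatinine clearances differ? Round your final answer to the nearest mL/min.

25 mL/min

Patient 1: SCr = 229 / 88.4 = 2.59 mg/dL
Patient 1: CrCl = (140 − 22) × 92.8 / (72 × 2.59) = 10950.4 / 186.48 ≈ 58.7 mL/min
Patient 2: SCr = 346 / 88.4 = 3.914 mg/dL
Patient 2: CrCl = (140 − 61) × 119.5 / (72 × 3.914) = 9440.5 / 281.81 ≈ 33.5 mL/min
|58.7 − 33.5| = 25.2 mL/min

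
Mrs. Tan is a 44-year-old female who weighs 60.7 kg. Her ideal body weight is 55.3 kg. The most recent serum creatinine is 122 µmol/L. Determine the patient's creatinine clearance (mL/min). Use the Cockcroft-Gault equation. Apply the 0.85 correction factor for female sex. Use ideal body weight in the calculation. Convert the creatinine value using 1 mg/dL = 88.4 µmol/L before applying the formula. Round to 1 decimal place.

45.4 mL/min

SCr = 122 / 88.4 = 1.38 mg/dL
CrCl = (140 − 44) × 55.3 / (72 × 1.38) × 0.85 = 5308.8 / 99.36 × 0.85 ≈ 45.4 mL/min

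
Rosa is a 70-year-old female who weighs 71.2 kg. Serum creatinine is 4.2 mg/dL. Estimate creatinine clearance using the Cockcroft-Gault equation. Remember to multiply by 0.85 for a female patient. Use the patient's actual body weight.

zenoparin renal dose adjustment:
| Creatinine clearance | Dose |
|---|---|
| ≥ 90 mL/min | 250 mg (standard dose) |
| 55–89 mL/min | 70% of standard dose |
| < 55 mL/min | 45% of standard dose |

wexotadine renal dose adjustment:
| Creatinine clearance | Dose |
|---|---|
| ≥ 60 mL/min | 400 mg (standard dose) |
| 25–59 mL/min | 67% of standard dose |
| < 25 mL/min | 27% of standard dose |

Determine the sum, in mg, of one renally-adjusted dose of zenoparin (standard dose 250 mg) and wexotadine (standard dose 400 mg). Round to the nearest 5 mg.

CrCl = (140 − 70) × 71.2 / (72 × 4.2) × 0.85 = 4984.0 / 302.40 × 0.85 ≈ 14.0 mL/min
CrCl ≈ 14 mL/min.
zenoparin: < 55 mL/min → 45% of 250 mg = 112.5 mg.
wexotadine: < 25 mL/min → 27% of 400 mg = 108 mg.
Total = 112.5 + 108 = 220.5 mg.

220 mg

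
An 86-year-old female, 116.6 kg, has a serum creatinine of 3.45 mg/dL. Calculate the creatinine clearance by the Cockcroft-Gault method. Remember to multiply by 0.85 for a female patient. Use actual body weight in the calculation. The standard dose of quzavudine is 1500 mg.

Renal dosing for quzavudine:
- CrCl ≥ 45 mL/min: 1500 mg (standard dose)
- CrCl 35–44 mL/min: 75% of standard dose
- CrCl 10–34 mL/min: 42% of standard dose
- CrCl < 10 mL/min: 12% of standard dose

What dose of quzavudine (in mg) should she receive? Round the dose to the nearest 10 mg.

630 mg

CrCl = (140 − 86) × 116.6 / (72 × 3.45) × 0.85 = 6296.4 / 248.40 × 0.85 ≈ 21.5 mL/min
CrCl ≈ 22 mL/min → bracket 10–34 mL/min.
42% of 1500 mg = 630 mg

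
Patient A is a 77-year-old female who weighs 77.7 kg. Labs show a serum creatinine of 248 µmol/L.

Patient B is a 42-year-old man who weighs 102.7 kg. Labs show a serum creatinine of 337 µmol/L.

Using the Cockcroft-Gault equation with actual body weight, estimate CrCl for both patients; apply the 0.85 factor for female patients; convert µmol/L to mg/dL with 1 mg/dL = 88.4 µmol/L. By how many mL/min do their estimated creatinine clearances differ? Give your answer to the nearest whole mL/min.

16 mL/min

Patient A: SCr = 248 / 88.4 = 2.805 mg/dL
Patient A: CrCl = (140 − 77) × 77.7 / (72 × 2.805) × 0.85 = 4895.1 / 201.96 × 0.85 ≈ 20.6 mL/min
Patient B: SCr = 337 / 88.4 = 3.812 mg/dL
Patient B: CrCl = (140 − 42) × 102.7 / (72 × 3.812) = 10064.6 / 274.46 ≈ 36.7 mL/min
|20.6 − 36.7| = 16.1 mL/min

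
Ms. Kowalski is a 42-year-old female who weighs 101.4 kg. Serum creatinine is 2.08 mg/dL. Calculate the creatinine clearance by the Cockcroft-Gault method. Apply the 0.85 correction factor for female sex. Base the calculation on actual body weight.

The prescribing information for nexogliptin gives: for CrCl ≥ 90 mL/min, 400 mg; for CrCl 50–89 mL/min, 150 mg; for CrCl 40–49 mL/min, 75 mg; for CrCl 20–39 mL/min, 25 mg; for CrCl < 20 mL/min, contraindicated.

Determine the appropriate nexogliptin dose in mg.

150 mg

CrCl = (140 − 42) × 101.4 / (72 × 2.08) × 0.85 = 9937.2 / 149.76 × 0.85 ≈ 56.4 mL/min
CrCl ≈ 56 mL/min → bracket 50–89 mL/min.
Dose for this bracket: 150 mg.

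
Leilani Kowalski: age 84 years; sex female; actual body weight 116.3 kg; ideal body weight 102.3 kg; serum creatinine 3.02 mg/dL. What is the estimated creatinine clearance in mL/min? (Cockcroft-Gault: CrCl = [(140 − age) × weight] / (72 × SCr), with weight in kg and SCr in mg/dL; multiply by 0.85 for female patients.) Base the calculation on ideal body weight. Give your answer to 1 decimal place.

22.4 mL/min

CrCl = (140 − 84) × 102.3 / (72 × 3.02) × 0.85 = 5728.8 / 217.44 × 0.85 ≈ 22.4 mL/min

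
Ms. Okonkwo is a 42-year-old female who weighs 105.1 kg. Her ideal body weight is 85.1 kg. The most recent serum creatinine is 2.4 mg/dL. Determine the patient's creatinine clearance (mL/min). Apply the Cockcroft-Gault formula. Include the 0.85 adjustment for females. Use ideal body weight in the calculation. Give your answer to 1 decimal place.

CrCl = (140 − 42) × 85.1 / (72 × 2.4) × 0.85 = 8339.8 / 172.80 × 0.85 ≈ 41.0 mL/min

41.0 mL/min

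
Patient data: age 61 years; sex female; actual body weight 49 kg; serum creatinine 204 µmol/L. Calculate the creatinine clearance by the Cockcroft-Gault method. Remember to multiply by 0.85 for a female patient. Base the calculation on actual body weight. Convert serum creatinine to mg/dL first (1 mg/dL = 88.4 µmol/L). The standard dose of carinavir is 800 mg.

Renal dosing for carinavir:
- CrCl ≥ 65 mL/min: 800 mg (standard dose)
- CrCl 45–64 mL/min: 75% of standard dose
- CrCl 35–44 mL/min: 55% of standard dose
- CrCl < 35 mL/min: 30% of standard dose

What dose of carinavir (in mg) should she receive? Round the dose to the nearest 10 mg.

SCr = 204 / 88.4 = 2.308 mg/dL
CrCl = (140 − 61) × 49 / (72 × 2.308) × 0.85 = 3871.0 / 166.18 × 0.85 ≈ 19.8 mL/min
CrCl ≈ 20 mL/min → bracket < 35 mL/min.
30% of 800 mg = 240 mg

240 mg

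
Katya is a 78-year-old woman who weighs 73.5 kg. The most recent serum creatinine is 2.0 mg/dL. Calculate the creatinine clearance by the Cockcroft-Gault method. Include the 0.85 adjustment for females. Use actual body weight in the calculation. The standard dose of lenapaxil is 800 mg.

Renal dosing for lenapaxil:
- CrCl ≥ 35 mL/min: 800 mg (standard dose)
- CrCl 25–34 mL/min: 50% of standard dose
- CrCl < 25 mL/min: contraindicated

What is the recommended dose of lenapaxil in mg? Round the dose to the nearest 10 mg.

CrCl = (140 − 78) × 73.5 / (72 × 2) × 0.85 = 4557.0 / 144.00 × 0.85 ≈ 26.9 mL/min
CrCl ≈ 27 mL/min → bracket 25–34 mL/min.
50% of 800 mg = 400 mg

400 mg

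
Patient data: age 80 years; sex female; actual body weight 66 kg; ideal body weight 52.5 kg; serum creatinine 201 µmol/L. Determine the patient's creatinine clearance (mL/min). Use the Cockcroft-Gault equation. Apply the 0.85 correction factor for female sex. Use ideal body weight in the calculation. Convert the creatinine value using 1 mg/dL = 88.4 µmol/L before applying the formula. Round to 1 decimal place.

16.4 mL/min

SCr = 201 / 88.4 = 2.274 mg/dL
CrCl = (140 − 80) × 52.5 / (72 × 2.274) × 0.85 = 3150.0 / 163.73 × 0.85 ≈ 16.4 mL/min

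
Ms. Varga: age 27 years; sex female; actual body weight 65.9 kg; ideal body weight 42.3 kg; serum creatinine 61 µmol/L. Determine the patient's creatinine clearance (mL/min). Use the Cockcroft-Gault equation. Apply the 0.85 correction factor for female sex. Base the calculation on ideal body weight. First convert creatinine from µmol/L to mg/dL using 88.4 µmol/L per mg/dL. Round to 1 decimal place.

81.8 mL/min

SCr = 61 / 88.4 = 0.69 mg/dL
CrCl = (140 − 27) × 42.3 / (72 × 0.69) × 0.85 = 4779.9 / 49.68 × 0.85 ≈ 81.8 mL/min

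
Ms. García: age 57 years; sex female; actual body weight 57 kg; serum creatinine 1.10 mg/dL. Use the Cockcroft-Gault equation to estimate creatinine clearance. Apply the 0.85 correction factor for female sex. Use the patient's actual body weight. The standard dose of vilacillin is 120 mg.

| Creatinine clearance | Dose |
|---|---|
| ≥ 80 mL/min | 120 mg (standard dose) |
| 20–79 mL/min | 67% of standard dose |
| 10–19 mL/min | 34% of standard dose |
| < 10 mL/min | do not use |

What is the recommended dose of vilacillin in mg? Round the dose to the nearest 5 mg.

80 mg

CrCl = (140 − 57) × 57 / (72 × 1.1) × 0.85 = 4731.0 / 79.20 × 0.85 ≈ 50.8 mL/min
CrCl ≈ 51 mL/min → bracket 20–79 mL/min.
67% of 120 mg = 80.4 mg → 80 mg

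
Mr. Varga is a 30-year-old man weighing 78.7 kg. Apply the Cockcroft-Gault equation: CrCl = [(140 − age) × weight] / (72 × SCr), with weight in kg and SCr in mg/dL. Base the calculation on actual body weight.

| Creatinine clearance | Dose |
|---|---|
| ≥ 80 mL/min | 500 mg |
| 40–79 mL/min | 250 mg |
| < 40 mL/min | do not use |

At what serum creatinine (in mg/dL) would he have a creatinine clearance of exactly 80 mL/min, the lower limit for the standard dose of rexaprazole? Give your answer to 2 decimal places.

Standard dose requires CrCl ≥ 80 mL/min.
Set (140 − 30) × 78.7 / (72 × SCr) = 80
SCr = (140 − 30) × 78.7 / (72 × 80) = 1.503 mg/dL

1.50 mg/dL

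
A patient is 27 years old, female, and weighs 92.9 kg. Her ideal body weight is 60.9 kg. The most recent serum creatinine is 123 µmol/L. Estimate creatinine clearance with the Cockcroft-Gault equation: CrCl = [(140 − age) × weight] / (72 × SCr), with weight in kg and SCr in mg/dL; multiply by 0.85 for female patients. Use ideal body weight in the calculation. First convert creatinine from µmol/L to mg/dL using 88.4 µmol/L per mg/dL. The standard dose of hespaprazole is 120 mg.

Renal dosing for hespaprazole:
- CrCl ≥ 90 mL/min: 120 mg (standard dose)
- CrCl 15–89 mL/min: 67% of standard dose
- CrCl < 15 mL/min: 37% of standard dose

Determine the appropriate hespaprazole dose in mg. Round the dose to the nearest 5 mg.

SCr = 123 / 88.4 = 1.391 mg/dL
CrCl = (140 − 27) × 60.9 / (72 × 1.391) × 0.85 = 6881.7 / 100.15 × 0.85 ≈ 58.4 mL/min
CrCl ≈ 58 mL/min → bracket 15–89 mL/min.
67% of 120 mg = 80.4 mg → 80 mg

80 mg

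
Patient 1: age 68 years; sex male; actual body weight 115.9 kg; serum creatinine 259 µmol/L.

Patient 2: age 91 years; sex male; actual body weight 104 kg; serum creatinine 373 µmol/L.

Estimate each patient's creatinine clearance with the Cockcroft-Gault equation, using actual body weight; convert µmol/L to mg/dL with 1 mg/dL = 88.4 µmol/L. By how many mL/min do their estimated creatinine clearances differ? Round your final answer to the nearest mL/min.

Patient 1: SCr = 259 / 88.4 = 2.93 mg/dL
Patient 1: CrCl = (140 − 68) × 115.9 / (72 × 2.93) = 8344.8 / 210.96 ≈ 39.6 mL/min
Patient 2: SCr = 373 / 88.4 = 4.219 mg/dL
Patient 2: CrCl = (140 − 91) × 104 / (72 × 4.219) = 5096.0 / 303.77 ≈ 16.8 mL/min
|39.6 − 16.8| = 22.8 mL/min

23 mL/min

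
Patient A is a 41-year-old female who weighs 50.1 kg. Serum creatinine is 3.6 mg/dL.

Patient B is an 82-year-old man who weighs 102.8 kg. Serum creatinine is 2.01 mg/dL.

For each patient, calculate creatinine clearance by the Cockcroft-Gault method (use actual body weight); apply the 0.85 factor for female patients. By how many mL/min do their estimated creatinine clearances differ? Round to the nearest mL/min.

Patient A: CrCl = (140 − 41) × 50.1 / (72 × 3.6) × 0.85 = 4959.9 / 259.20 × 0.85 ≈ 16.3 mL/min
Patient B: CrCl = (140 − 82) × 102.8 / (72 × 2.01) = 5962.4 / 144.72 ≈ 41.2 mL/min
|16.3 − 41.2| = 24.9 mL/min

25 mL/min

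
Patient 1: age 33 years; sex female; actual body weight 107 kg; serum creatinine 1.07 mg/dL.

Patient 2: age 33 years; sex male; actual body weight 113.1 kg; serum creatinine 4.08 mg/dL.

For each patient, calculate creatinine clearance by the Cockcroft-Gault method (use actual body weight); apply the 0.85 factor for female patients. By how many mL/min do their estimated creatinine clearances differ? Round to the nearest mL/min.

Patient 1: CrCl = (140 − 33) × 107 / (72 × 1.07) × 0.85 = 11449.0 / 77.04 × 0.85 ≈ 126.3 mL/min
Patient 2: CrCl = (140 − 33) × 113.1 / (72 × 4.08) = 12101.7 / 293.76 ≈ 41.2 mL/min
|126.3 − 41.2| = 85.1 mL/min

85 mL/min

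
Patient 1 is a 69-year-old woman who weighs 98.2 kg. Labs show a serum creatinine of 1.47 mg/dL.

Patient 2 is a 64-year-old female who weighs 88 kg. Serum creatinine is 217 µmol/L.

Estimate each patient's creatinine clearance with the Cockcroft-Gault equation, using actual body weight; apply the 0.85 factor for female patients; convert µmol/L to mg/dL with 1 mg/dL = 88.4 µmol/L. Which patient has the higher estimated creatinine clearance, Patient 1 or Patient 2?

Patient 1: CrCl = (140 − 69) × 98.2 / (72 × 1.47) × 0.85 = 6972.2 / 105.84 × 0.85 ≈ 56.0 mL/min
Patient 2: SCr = 217 / 88.4 = 2.455 mg/dL
Patient 2: CrCl = (140 − 64) × 88 / (72 × 2.455) × 0.85 = 6688.0 / 176.76 × 0.85 ≈ 32.2 mL/min
56.0 vs 32.2 mL/min → Patient 1 is higher.

Patient 1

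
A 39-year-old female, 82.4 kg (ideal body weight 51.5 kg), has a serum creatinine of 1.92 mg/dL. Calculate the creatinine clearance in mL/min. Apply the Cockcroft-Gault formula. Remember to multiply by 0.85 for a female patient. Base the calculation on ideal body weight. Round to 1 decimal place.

32.0 mL/min

CrCl = (140 − 39) × 51.5 / (72 × 1.92) × 0.85 = 5201.5 / 138.24 × 0.85 ≈ 32.0 mL/min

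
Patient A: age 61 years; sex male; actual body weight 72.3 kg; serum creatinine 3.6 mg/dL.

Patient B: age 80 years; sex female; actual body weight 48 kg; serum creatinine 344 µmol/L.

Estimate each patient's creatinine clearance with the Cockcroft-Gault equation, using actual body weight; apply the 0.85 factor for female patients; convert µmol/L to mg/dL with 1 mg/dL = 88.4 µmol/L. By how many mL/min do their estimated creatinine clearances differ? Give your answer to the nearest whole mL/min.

13 mL/min

Patient A: CrCl = (140 − 61) × 72.3 / (72 × 3.6) = 5711.7 / 259.20 ≈ 22.0 mL/min
Patient B: SCr = 344 / 88.4 = 3.891 mg/dL
Patient B: CrCl = (140 − 80) × 48 / (72 × 3.891) × 0.85 = 2880.0 / 280.15 × 0.85 ≈ 8.7 mL/min
|22.0 − 8.7| = 13.3 mL/min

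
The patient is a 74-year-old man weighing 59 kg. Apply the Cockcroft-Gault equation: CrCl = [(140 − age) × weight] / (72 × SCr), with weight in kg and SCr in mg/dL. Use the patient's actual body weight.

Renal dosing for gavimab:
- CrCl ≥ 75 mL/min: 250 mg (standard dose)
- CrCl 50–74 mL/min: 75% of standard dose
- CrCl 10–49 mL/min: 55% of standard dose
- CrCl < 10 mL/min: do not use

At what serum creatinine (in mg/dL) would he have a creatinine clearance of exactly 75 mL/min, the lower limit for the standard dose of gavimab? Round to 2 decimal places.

0.72 mg/dL

Standard dose requires CrCl ≥ 75 mL/min.
Set (140 − 74) × 59 / (72 × SCr) = 75
SCr = (140 − 74) × 59 / (72 × 75) = 0.721 mg/dL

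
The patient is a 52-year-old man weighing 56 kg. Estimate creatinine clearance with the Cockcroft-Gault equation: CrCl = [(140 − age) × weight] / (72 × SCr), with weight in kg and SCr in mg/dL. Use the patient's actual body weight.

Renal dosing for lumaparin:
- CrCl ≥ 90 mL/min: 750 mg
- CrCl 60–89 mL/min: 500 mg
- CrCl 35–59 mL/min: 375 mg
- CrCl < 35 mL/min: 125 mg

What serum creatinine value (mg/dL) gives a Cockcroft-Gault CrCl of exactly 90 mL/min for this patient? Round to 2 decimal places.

0.76 mg/dL

Standard dose requires CrCl ≥ 90 mL/min.
Set (140 − 52) × 56 / (72 × SCr) = 90
SCr = (140 − 52) × 56 / (72 × 90) = 0.760 mg/dL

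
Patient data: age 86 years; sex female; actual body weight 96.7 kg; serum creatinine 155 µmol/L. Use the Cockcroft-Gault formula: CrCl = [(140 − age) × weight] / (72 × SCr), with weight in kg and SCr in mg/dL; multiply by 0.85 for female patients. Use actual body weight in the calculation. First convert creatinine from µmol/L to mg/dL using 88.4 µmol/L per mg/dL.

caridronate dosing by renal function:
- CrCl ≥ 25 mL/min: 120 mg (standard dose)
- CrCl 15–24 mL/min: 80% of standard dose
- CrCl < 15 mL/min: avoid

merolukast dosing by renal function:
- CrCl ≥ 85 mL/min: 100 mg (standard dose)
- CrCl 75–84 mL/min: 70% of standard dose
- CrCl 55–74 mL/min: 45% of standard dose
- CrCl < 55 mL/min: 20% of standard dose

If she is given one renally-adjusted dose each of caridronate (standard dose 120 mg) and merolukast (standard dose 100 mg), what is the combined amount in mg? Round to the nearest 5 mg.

SCr = 155 / 88.4 = 1.753 mg/dL
CrCl = (140 − 86) × 96.7 / (72 × 1.753) × 0.85 = 5221.8 / 126.22 × 0.85 ≈ 35.2 mL/min
CrCl ≈ 35 mL/min.
caridronate: ≥ 25 mL/min → 100% of 120 mg = 120 mg.
merolukast: < 55 mL/min → 20% of 100 mg = 20 mg.
Total = 120 + 20 = 140 mg.

140 mg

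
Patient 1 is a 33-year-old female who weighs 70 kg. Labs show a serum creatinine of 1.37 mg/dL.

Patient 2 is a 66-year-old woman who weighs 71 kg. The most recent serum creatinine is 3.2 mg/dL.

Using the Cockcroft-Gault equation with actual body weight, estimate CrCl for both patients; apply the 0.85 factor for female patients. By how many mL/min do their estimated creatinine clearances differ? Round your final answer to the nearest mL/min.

Patient 1: CrCl = (140 − 33) × 70 / (72 × 1.37) × 0.85 = 7490.0 / 98.64 × 0.85 ≈ 64.5 mL/min
Patient 2: CrCl = (140 − 66) × 71 / (72 × 3.2) × 0.85 = 5254.0 / 230.40 × 0.85 ≈ 19.4 mL/min
|64.5 − 19.4| = 45.1 mL/min

45 mL/min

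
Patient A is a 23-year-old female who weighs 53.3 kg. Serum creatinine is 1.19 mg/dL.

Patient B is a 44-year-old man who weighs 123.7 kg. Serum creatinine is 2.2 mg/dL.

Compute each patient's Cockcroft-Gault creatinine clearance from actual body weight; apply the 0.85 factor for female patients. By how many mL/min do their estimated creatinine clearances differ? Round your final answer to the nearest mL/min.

13 mL/min

Patient A: CrCl = (140 − 23) × 53.3 / (72 × 1.19) × 0.85 = 6236.1 / 85.68 × 0.85 ≈ 61.9 mL/min
Patient B: CrCl = (140 − 44) × 123.7 / (72 × 2.2) = 11875.2 / 158.40 ≈ 75.0 mL/min
|61.9 − 75.0| = 13.1 mL/min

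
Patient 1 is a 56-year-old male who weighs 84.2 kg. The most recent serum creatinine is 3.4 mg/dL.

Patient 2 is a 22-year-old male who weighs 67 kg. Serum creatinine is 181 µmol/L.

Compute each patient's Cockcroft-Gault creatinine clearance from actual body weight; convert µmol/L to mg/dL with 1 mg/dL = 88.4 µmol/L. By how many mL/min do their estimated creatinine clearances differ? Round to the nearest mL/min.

Patient 1: CrCl = (140 − 56) × 84.2 / (72 × 3.4) = 7072.8 / 244.80 ≈ 28.9 mL/min
Patient 2: SCr = 181 / 88.4 = 2.048 mg/dL
Patient 2: CrCl = (140 − 22) × 67 / (72 × 2.048) = 7906.0 / 147.46 ≈ 53.6 mL/min
|28.9 − 53.6| = 24.7 mL/min

25 mL/min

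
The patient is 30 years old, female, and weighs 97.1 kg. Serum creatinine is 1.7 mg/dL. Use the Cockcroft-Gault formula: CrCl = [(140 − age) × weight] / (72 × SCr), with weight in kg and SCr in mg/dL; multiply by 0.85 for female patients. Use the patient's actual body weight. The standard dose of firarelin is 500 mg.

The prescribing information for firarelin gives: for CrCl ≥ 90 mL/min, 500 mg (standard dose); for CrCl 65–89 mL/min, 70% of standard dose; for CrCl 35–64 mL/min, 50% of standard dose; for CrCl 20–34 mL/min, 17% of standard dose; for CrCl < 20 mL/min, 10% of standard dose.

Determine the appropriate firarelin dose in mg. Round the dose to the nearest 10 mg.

350 mg

CrCl = (140 − 30) × 97.1 / (72 × 1.7) × 0.85 = 10681.0 / 122.40 × 0.85 ≈ 74.2 mL/min
CrCl ≈ 74 mL/min → bracket 65–89 mL/min.
70% of 500 mg = 350 mg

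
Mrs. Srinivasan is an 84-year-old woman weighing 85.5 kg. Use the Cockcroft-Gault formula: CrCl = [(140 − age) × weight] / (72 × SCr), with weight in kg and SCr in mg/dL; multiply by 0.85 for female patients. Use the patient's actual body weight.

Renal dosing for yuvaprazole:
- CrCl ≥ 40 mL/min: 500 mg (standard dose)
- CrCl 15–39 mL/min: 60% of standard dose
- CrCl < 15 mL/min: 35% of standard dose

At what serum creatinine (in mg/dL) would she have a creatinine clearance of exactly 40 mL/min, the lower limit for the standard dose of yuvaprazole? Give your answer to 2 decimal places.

Standard dose requires CrCl ≥ 40 mL/min.
Set (140 − 84) × 85.5 × 0.85 / (72 × SCr) = 40
SCr = (140 − 84) × 85.5 × 0.85 / (72 × 40) = 1.413 mg/dL

1.41 mg/dL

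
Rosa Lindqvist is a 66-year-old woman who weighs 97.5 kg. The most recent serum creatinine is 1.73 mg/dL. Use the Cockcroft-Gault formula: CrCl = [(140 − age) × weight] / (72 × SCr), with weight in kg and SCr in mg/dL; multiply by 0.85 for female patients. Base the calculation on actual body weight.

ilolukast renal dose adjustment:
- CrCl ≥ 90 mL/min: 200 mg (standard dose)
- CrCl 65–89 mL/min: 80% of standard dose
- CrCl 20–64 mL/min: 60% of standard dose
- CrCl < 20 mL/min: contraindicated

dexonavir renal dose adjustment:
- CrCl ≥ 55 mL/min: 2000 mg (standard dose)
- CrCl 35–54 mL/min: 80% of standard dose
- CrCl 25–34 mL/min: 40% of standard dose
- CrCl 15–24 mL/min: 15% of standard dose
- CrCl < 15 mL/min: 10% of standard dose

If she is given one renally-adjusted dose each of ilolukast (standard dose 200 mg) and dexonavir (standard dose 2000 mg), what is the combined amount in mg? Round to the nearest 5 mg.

CrCl = (140 − 66) × 97.5 / (72 × 1.73) × 0.85 = 7215.0 / 124.56 × 0.85 ≈ 49.2 mL/min
CrCl ≈ 49 mL/min.
ilolukast: 20–64 mL/min → 60% of 200 mg = 120 mg.
dexonavir: 35–54 mL/min → 80% of 2000 mg = 1600 mg.
Total = 120 + 1600 = 1720 mg.

1720 mg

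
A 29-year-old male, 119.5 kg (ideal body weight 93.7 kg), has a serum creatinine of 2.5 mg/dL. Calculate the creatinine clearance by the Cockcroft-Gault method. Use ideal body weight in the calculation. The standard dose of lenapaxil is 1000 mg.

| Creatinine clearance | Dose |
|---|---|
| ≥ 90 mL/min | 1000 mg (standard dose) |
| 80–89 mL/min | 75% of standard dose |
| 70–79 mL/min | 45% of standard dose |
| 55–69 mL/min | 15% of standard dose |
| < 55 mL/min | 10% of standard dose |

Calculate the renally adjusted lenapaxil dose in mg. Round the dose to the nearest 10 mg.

CrCl = (140 − 29) × 93.7 / (72 × 2.5) = 10400.7 / 180.00 ≈ 57.8 mL/min
CrCl ≈ 58 mL/min → bracket 55–69 mL/min.
15% of 1000 mg = 150 mg

150 mg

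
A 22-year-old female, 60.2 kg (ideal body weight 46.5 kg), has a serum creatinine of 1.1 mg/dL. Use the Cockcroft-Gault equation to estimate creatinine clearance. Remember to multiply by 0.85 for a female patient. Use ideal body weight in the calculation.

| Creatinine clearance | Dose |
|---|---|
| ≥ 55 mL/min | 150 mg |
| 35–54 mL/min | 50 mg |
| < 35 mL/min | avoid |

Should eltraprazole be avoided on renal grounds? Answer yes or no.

CrCl = (140 − 22) × 46.5 / (72 × 1.1) × 0.85 = 5487.0 / 79.20 × 0.85 ≈ 58.9 mL/min
CrCl ≈ 59 mL/min, which is ≥ 35 mL/min.

no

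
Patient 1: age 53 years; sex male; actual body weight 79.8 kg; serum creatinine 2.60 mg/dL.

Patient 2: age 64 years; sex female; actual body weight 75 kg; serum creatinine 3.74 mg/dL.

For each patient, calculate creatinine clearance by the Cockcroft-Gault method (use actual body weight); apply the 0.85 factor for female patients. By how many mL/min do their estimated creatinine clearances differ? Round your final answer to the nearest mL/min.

Patient 1: CrCl = (140 − 53) × 79.8 / (72 × 2.6) = 6942.6 / 187.20 ≈ 37.1 mL/min
Patient 2: CrCl = (140 − 64) × 75 / (72 × 3.74) × 0.85 = 5700.0 / 269.28 × 0.85 ≈ 18.0 mL/min
|37.1 − 18.0| = 19.1 mL/min

19 mL/min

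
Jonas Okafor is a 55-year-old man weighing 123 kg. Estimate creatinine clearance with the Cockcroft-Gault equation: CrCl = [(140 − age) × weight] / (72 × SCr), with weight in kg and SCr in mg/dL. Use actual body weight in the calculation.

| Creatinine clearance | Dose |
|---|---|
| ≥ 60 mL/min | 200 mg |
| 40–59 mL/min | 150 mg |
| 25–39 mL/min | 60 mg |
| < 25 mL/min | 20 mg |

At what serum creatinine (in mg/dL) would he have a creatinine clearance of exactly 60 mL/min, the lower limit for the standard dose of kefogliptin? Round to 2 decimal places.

Standard dose requires CrCl ≥ 60 mL/min.
Set (140 − 55) × 123 / (72 × SCr) = 60
SCr = (140 − 55) × 123 / (72 × 60) = 2.420 mg/dL

2.42 mg/dL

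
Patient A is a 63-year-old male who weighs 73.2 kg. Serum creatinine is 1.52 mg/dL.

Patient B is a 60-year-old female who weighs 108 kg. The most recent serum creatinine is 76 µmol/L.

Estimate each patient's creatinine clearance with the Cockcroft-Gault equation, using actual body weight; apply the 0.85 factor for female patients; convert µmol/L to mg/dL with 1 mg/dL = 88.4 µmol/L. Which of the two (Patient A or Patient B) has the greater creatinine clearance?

Patient B

Patient A: CrCl = (140 − 63) × 73.2 / (72 × 1.52) = 5636.4 / 109.44 ≈ 51.5 mL/min
Patient B: SCr = 76 / 88.4 = 0.86 mg/dL
Patient B: CrCl = (140 − 60) × 108 / (72 × 0.86) × 0.85 = 8640.0 / 61.92 × 0.85 ≈ 118.6 mL/min
51.5 vs 118.6 mL/min → Patient B is higher.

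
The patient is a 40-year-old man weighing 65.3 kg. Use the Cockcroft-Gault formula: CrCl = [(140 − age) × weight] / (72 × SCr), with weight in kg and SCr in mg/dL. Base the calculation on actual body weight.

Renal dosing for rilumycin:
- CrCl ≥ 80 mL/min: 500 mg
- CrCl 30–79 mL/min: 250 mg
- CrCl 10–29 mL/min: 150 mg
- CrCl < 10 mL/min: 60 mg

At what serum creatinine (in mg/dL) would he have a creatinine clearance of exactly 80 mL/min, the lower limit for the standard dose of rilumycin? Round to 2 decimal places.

Standard dose requires CrCl ≥ 80 mL/min.
Set (140 − 40) × 65.3 / (72 × SCr) = 80
SCr = (140 − 40) × 65.3 / (72 × 80) = 1.134 mg/dL

1.13 mg/dL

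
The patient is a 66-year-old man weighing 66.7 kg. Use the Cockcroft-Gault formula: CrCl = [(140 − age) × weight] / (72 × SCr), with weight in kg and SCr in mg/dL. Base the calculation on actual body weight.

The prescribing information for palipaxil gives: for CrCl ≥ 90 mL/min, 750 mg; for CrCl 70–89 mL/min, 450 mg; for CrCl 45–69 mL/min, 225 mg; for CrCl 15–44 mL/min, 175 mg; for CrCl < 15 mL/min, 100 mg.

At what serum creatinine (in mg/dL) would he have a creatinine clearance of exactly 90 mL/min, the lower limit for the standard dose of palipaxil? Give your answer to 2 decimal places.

0.76 mg/dL

Standard dose requires CrCl ≥ 90 mL/min.
Set (140 − 66) × 66.7 / (72 × SCr) = 90
SCr = (140 − 66) × 66.7 / (72 × 90) = 0.762 mg/dL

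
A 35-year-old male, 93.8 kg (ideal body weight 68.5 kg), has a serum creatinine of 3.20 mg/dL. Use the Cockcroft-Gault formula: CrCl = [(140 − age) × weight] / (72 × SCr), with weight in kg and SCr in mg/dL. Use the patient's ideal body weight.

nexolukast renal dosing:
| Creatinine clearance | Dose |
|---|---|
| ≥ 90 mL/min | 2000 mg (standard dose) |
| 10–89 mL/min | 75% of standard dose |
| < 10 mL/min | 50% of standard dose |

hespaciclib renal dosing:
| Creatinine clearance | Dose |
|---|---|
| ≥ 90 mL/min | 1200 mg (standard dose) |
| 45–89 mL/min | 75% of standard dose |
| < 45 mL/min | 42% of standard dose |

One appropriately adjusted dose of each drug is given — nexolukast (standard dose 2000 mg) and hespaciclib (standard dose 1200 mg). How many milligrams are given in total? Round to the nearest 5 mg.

CrCl = (140 − 35) × 68.5 / (72 × 3.2) = 7192.5 / 230.40 ≈ 31.2 mL/min
CrCl ≈ 31 mL/min.
nexolukast: 10–89 mL/min → 75% of 2000 mg = 1500 mg.
hespaciclib: < 45 mL/min → 42% of 1200 mg = 504 mg.
Total = 1500 + 504 = 2004 mg.

2005 mg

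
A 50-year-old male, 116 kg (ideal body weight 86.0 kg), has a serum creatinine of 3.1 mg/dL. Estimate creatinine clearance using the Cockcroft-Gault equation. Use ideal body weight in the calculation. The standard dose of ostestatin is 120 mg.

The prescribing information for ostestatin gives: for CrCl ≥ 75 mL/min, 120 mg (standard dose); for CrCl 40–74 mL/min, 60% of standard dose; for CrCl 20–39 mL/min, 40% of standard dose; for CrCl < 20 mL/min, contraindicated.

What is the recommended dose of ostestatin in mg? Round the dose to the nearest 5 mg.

CrCl = (140 − 50) × 86 / (72 × 3.1) = 7740.0 / 223.20 ≈ 34.7 mL/min
CrCl ≈ 35 mL/min → bracket 20–39 mL/min.
40% of 120 mg = 48 mg → 50 mg

50 mg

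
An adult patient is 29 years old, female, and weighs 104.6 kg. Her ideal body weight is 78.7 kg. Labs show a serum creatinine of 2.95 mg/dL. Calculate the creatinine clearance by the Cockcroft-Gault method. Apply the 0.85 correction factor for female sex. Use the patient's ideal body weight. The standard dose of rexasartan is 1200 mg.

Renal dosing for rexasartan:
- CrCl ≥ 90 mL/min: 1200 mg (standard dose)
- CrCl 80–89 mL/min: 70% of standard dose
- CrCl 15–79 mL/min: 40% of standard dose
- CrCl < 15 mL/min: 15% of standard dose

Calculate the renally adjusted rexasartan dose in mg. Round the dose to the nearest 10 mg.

CrCl = (140 − 29) × 78.7 / (72 × 2.95) × 0.85 = 8735.7 / 212.40 × 0.85 ≈ 35.0 mL/min
CrCl ≈ 35 mL/min → bracket 15–79 mL/min.
40% of 1200 mg = 480 mg

480 mg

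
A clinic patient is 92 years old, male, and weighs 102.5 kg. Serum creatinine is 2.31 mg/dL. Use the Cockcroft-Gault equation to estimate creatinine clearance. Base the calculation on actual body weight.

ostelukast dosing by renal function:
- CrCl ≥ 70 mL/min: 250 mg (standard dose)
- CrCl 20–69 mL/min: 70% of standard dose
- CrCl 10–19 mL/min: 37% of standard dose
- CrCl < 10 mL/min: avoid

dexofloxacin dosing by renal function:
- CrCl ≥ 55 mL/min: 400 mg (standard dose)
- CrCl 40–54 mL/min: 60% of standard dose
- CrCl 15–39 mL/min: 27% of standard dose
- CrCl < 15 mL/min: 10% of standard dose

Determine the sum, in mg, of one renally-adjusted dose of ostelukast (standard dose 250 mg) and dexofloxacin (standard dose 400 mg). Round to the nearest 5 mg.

285 mg

CrCl = (140 − 92) × 102.5 / (72 × 2.31) = 4920.0 / 166.32 ≈ 29.6 mL/min
CrCl ≈ 30 mL/min.
ostelukast: 20–69 mL/min → 70% of 250 mg = 175 mg.
dexofloxacin: 15–39 mL/min → 27% of 400 mg = 108 mg.
Total = 175 + 108 = 283 mg.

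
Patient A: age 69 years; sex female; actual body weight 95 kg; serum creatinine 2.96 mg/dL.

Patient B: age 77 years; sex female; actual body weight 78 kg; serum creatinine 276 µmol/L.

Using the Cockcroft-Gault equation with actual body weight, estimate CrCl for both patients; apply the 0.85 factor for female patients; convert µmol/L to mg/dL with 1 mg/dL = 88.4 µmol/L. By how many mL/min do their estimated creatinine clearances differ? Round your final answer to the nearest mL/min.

8 mL/min

Patient A: CrCl = (140 − 69) × 95 / (72 × 2.96) × 0.85 = 6745.0 / 213.12 × 0.85 ≈ 26.9 mL/min
Patient B: SCr = 276 / 88.4 = 3.122 mg/dL
Patient B: CrCl = (140 − 77) × 78 / (72 × 3.122) × 0.85 = 4914.0 / 224.78 × 0.85 ≈ 18.6 mL/min
|26.9 − 18.6| = 8.3 mL/min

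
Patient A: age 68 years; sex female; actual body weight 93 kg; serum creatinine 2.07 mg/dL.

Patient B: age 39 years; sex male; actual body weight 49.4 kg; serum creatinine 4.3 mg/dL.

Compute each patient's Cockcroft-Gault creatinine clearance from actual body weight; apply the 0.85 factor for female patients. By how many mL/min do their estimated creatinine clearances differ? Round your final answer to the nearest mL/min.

22 mL/min

Patient A: CrCl = (140 − 68) × 93 / (72 × 2.07) × 0.85 = 6696.0 / 149.04 × 0.85 ≈ 38.2 mL/min
Patient B: CrCl = (140 − 39) × 49.4 / (72 × 4.3) = 4989.4 / 309.60 ≈ 16.1 mL/min
|38.2 − 16.1| = 22.1 mL/min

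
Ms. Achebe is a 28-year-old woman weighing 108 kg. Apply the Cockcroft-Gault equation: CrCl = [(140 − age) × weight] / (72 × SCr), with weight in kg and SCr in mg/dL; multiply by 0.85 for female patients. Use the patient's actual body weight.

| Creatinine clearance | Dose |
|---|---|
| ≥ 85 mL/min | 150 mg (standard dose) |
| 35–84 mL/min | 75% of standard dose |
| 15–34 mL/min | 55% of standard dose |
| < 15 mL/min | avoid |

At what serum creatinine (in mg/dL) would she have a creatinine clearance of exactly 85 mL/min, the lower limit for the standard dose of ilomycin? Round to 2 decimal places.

1.68 mg/dL

Standard dose requires CrCl ≥ 85 mL/min.
Set (140 − 28) × 108 × 0.85 / (72 × SCr) = 85
SCr = (140 − 28) × 108 × 0.85 / (72 × 85) = 1.680 mg/dL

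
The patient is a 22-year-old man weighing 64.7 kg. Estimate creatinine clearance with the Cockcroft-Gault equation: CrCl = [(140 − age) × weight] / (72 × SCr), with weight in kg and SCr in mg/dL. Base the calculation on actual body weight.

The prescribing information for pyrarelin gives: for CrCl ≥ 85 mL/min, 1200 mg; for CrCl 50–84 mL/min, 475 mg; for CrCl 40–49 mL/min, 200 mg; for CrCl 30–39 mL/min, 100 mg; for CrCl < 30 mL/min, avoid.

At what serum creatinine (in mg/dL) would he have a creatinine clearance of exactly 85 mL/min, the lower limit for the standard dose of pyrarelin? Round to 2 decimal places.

Standard dose requires CrCl ≥ 85 mL/min.
Set (140 − 22) × 64.7 / (72 × SCr) = 85
SCr = (140 − 22) × 64.7 / (72 × 85) = 1.247 mg/dL

1.25 mg/dL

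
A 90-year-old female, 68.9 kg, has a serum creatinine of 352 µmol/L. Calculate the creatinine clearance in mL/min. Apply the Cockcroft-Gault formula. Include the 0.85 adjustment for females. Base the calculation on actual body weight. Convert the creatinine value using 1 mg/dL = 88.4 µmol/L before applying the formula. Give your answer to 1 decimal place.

10.2 mL/min

SCr = 352 / 88.4 = 3.982 mg/dL
CrCl = (140 − 90) × 68.9 / (72 × 3.982) × 0.85 = 3445.0 / 286.70 × 0.85 ≈ 10.2 mL/min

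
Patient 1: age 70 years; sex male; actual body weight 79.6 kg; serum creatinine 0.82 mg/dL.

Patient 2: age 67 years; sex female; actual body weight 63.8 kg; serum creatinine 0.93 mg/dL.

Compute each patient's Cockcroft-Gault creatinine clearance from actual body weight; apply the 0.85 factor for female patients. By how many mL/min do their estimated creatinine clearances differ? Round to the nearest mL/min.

35 mL/min

Patient 1: CrCl = (140 − 70) × 79.6 / (72 × 0.82) = 5572.0 / 59.04 ≈ 94.4 mL/min
Patient 2: CrCl = (140 − 67) × 63.8 / (72 × 0.93) × 0.85 = 4657.4 / 66.96 × 0.85 ≈ 59.1 mL/min
|94.4 − 59.1| = 35.3 mL/min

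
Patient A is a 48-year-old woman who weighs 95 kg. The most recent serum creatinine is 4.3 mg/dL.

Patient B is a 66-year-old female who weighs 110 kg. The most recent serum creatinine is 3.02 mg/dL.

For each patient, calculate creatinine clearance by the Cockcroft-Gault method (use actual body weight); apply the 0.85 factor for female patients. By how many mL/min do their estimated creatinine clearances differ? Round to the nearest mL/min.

8 mL/min

Patient A: CrCl = (140 − 48) × 95 / (72 × 4.3) × 0.85 = 8740.0 / 309.60 × 0.85 ≈ 24.0 mL/min
Patient B: CrCl = (140 − 66) × 110 / (72 × 3.02) × 0.85 = 8140.0 / 217.44 × 0.85 ≈ 31.8 mL/min
|24.0 − 31.8| = 7.8 mL/min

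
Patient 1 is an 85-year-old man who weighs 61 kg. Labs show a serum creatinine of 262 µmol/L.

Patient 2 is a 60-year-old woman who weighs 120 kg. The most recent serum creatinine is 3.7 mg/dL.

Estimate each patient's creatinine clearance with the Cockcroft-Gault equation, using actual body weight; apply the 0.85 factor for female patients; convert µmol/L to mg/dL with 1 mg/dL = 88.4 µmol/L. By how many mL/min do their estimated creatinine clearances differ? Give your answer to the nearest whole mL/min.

Patient 1: SCr = 262 / 88.4 = 2.964 mg/dL
Patient 1: CrCl = (140 − 85) × 61 / (72 × 2.964) = 3355.0 / 213.41 ≈ 15.7 mL/min
Patient 2: CrCl = (140 − 60) × 120 / (72 × 3.7) × 0.85 = 9600.0 / 266.40 × 0.85 ≈ 30.6 mL/min
|15.7 − 30.6| = 14.9 mL/min

15 mL/min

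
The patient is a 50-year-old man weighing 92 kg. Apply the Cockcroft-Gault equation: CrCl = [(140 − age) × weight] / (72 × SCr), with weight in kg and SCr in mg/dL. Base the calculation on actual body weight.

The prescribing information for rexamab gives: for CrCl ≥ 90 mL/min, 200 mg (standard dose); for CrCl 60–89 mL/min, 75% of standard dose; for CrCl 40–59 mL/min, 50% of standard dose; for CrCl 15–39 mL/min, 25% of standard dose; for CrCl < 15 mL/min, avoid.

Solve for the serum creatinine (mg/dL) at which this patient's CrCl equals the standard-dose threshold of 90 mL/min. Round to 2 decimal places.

Standard dose requires CrCl ≥ 90 mL/min.
Set (140 − 50) × 92 / (72 × SCr) = 90
SCr = (140 − 50) × 92 / (72 × 90) = 1.278 mg/dL

1.28 mg/dL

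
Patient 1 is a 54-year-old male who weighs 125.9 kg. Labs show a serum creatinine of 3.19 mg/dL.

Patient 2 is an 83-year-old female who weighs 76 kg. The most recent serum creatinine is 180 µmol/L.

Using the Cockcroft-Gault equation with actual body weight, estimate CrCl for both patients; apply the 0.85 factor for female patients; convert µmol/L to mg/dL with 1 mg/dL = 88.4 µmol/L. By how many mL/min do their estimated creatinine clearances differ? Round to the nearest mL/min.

22 mL/min

Patient 1: CrCl = (140 − 54) × 125.9 / (72 × 3.19) = 10827.4 / 229.68 ≈ 47.1 mL/min
Patient 2: SCr = 180 / 88.4 = 2.036 mg/dL
Patient 2: CrCl = (140 − 83) × 76 / (72 × 2.036) × 0.85 = 4332.0 / 146.59 × 0.85 ≈ 25.1 mL/min
|47.1 − 25.1| = 22.0 mL/min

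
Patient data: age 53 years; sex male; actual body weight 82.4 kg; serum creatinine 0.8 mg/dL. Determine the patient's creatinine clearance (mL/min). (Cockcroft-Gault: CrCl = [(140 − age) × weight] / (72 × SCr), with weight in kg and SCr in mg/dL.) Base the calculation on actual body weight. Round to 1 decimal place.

124.5 mL/min

CrCl = (140 − 53) × 82.4 / (72 × 0.8) = 7168.8 / 57.60 ≈ 124.5 mL/min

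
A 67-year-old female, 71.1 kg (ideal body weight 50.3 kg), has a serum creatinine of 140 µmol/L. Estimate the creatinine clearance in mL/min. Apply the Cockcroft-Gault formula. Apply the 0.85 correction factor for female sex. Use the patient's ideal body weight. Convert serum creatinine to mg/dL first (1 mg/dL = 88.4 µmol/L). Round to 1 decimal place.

27.4 mL/min

SCr = 140 / 88.4 = 1.584 mg/dL
CrCl = (140 − 67) × 50.3 / (72 × 1.584) × 0.85 = 3671.9 / 114.05 × 0.85 ≈ 27.4 mL/min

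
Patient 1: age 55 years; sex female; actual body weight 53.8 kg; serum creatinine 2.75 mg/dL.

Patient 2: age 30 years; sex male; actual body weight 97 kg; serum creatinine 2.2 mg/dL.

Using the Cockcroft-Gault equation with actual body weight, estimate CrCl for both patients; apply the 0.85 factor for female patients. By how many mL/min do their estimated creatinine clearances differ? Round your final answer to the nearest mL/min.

Patient 1: CrCl = (140 − 55) × 53.8 / (72 × 2.75) × 0.85 = 4573.0 / 198.00 × 0.85 ≈ 19.6 mL/min
Patient 2: CrCl = (140 − 30) × 97 / (72 × 2.2) = 10670.0 / 158.40 ≈ 67.4 mL/min
|19.6 − 67.4| = 47.8 mL/min

48 mL/min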